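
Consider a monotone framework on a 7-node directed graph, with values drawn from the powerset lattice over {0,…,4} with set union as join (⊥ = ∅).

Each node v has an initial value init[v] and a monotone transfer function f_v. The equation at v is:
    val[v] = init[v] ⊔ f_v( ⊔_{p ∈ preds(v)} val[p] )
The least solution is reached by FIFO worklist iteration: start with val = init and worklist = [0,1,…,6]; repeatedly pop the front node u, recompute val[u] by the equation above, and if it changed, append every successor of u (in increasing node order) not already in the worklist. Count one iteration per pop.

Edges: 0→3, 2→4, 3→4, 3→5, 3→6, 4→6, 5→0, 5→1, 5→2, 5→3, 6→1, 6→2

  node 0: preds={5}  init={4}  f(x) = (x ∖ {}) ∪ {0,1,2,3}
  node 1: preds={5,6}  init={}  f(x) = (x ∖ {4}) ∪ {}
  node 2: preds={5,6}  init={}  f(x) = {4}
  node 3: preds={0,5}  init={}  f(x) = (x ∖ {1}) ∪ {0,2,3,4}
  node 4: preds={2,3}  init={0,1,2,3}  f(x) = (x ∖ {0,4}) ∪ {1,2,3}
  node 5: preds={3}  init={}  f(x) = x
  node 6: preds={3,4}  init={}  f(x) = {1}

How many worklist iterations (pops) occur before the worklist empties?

11

Trace (11 dequeues):
  [1] u=0 | in {} | out {0,1,2,3,4} | prev {4} | push {}
  [2] u=1 | in {} | out {} | ==
  [3] u=2 | in {} | out {4} | prev {} | push {}
  [4] u=3 | in {0,1,2,3,4} | out {0,2,3,4} | prev {} | push {}
  [5] u=4 | in {0,2,3,4} | out {0,1,2,3} | ==
  [6] u=5 | in {0,2,3,4} | out {0,2,3,4} | prev {} | push {0,1,2,3}
  [7] u=6 | in {0,1,2,3,4} | out {1} | prev {} | push {}
  [8] u=0 | in {0,2,3,4} | out {0,1,2,3,4} | ==
  [9] u=1 | in {0,1,2,3,4} | out {0,1,2,3} | prev {} | push {}
  [10] u=2 | in {0,1,2,3,4} | out {4} | ==
  [11] u=3 | in {0,1,2,3,4} | out {0,2,3,4} | ==

Converged values:
  [0] {0,1,2,3,4}
  [1] {0,1,2,3}
  [2] {4}
  [3] {0,2,3,4}
  [4] {0,1,2,3}
  [5] {0,2,3,4}
  [6] {1}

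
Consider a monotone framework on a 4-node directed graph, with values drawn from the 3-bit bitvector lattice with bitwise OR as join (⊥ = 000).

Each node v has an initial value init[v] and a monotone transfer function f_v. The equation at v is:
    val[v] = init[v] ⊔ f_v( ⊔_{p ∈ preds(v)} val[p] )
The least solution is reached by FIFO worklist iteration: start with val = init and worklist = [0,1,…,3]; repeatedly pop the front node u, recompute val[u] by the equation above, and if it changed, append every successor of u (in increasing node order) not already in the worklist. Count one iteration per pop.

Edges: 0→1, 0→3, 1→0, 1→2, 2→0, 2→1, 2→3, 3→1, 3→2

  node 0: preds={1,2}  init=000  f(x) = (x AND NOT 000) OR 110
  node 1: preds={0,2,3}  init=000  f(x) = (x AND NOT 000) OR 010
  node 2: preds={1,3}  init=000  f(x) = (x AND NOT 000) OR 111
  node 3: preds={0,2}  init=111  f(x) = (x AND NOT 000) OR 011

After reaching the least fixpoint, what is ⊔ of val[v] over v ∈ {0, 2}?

111

Iteration log — 7 steps:
  step 1. node 0  ⊔preds=000  new=110  old=000  +wl: 
  step 2. node 1  ⊔preds=111  new=111  old=000  +wl: 0
  step 3. node 2  ⊔preds=111  new=111  old=000  +wl: 1
  step 4. node 3  ⊔preds=111  new=111  stable
  step 5. node 0  ⊔preds=111  new=111  old=110  +wl: 3
  step 6. node 1  ⊔preds=111  new=111  stable
  step 7. node 3  ⊔preds=111  new=111  stable

Least fixpoint reached:
  node 0: 111
  node 1: 111
  node 2: 111
  node 3: 111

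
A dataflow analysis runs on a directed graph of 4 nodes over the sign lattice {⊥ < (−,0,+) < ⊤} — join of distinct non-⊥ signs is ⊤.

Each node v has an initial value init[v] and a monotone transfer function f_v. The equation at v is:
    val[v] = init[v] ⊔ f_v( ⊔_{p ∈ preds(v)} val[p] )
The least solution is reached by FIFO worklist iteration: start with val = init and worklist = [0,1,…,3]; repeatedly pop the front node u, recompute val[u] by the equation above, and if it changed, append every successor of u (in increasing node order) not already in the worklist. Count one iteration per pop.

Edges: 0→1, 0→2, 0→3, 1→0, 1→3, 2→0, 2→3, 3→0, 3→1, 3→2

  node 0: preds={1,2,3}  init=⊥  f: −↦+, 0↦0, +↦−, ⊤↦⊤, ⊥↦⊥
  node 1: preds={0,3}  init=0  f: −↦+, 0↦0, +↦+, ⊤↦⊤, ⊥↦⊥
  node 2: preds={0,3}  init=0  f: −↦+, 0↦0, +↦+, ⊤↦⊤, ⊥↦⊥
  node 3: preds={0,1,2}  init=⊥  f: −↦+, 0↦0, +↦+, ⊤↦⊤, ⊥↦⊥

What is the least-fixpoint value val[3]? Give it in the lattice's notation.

0

Trace (7 dequeues):
  [1] u=0 | in 0 | out 0 | prev ⊥ | push {}
  [2] u=1 | in 0 | out 0 | ==
  [3] u=2 | in 0 | out 0 | ==
  [4] u=3 | in 0 | out 0 | prev ⊥ | push {0,1,2}
  [5] u=0 | in 0 | out 0 | ==
  [6] u=1 | in 0 | out 0 | ==
  [7] u=2 | in 0 | out 0 | ==

Converged values:
  [0] 0
  [1] 0
  [2] 0
  [3] 0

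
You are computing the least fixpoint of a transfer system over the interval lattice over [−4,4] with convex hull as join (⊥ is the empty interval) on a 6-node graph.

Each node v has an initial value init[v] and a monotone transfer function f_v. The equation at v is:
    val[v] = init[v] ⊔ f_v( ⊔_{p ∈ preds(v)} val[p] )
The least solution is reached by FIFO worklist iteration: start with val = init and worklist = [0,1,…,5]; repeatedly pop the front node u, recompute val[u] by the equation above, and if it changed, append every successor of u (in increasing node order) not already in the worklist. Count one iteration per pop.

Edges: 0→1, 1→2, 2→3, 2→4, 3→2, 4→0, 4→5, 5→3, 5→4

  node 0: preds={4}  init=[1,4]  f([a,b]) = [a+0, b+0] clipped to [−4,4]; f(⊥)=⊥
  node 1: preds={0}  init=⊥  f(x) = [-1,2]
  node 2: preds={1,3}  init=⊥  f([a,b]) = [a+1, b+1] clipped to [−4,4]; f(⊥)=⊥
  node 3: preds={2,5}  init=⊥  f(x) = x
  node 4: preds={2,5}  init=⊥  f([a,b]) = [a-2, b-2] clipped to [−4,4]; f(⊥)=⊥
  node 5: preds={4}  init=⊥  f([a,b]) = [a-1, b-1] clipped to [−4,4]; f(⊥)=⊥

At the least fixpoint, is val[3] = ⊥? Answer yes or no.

no

Iteration log — 20 steps:
  step 1. node 0  ⊔preds=⊥  new=[1,4]  stable
  step 2. node 1  ⊔preds=[1,4]  new=[-1,2]  old=⊥  +wl: 
  step 3. node 2  ⊔preds=[-1,2]  new=[0,3]  old=⊥  +wl: 
  step 4. node 3  ⊔preds=[0,3]  new=[0,3]  old=⊥  +wl: 2
  step 5. node 4  ⊔preds=[0,3]  new=[-2,1]  old=⊥  +wl: 0
  step 6. node 5  ⊔preds=[-2,1]  new=[-3,0]  old=⊥  +wl: 3,4
  step 7. node 2  ⊔preds=[-1,3]  new=[0,4]  old=[0,3]  +wl: 
  step 8. node 0  ⊔preds=[-2,1]  new=[-2,4]  old=[1,4]  +wl: 1
  step 9. node 3  ⊔preds=[-3,4]  new=[-3,4]  old=[0,3]  +wl: 2
  step 10. node 4  ⊔preds=[-3,4]  new=[-4,2]  old=[-2,1]  +wl: 0,5
  step 11. node 1  ⊔preds=[-2,4]  new=[-1,2]  stable
  step 12. node 2  ⊔preds=[-3,4]  new=[-2,4]  old=[0,4]  +wl: 3,4
  step 13. node 0  ⊔preds=[-4,2]  new=[-4,4]  old=[-2,4]  +wl: 1
  step 14. node 5  ⊔preds=[-4,2]  new=[-4,1]  old=[-3,0]  +wl: 
  step 15. node 3  ⊔preds=[-4,4]  new=[-4,4]  old=[-3,4]  +wl: 2
  step 16. node 4  ⊔preds=[-4,4]  new=[-4,2]  stable
  step 17. node 1  ⊔preds=[-4,4]  new=[-1,2]  stable
  step 18. node 2  ⊔preds=[-4,4]  new=[-3,4]  old=[-2,4]  +wl: 3,4
  step 19. node 3  ⊔preds=[-4,4]  new=[-4,4]  stable
  step 20. node 4  ⊔preds=[-4,4]  new=[-4,2]  stable

Least fixpoint reached:
  node 0: [-4,4]
  node 1: [-1,2]
  node 2: [-3,4]
  node 3: [-4,4]
  node 4: [-4,2]
  node 5: [-4,1]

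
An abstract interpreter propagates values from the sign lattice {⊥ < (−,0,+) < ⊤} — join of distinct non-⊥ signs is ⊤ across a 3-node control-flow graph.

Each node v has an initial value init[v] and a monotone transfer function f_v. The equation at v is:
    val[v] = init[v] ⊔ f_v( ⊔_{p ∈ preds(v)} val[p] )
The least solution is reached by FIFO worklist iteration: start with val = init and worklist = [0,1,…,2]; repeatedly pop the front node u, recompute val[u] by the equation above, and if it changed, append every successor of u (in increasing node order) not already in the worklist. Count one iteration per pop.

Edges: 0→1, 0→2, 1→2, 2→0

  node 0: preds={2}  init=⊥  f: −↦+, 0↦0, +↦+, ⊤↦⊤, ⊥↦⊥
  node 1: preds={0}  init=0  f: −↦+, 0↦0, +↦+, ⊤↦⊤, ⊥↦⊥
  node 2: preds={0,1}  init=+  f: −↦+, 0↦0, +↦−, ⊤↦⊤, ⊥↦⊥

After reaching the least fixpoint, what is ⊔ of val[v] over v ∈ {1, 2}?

Trace (6 dequeues):
  [1] u=0 | in + | out + | prev ⊥ | push {}
  [2] u=1 | in + | out ⊤ | prev 0 | push {}
  [3] u=2 | in ⊤ | out ⊤ | prev + | push {0}
  [4] u=0 | in ⊤ | out ⊤ | prev + | push {1,2}
  [5] u=1 | in ⊤ | out ⊤ | ==
  [6] u=2 | in ⊤ | out ⊤ | ==

Converged values:
  [0] ⊤
  [1] ⊤
  [2] ⊤

⊤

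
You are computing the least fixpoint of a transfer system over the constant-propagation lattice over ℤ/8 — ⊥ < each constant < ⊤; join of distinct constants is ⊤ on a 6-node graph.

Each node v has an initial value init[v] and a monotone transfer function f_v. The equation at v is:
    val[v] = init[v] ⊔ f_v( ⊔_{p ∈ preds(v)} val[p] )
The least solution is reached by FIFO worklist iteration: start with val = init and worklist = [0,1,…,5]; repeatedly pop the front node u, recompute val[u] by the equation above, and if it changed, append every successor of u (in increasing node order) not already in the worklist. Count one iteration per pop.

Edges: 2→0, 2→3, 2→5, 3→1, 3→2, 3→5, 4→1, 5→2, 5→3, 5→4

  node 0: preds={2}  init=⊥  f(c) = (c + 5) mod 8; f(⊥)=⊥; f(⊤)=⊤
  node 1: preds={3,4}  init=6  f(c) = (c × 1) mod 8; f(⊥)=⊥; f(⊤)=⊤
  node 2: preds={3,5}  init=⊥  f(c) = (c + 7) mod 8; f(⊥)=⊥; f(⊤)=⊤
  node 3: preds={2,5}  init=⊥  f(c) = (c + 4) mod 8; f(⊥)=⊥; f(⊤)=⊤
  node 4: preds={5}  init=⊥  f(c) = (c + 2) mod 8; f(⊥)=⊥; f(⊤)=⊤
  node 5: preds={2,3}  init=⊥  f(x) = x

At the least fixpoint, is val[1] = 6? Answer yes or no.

Worklist (6 pops):
  #1 pop 0: in=⊥ → ⊥ (no change)
  #2 pop 1: in=⊥ → 6 (no change)
  #3 pop 2: in=⊥ → ⊥ (no change)
  #4 pop 3: in=⊥ → ⊥ (no change)
  #5 pop 4: in=⊥ → ⊥ (no change)
  #6 pop 5: in=⊥ → ⊥ (no change)

Fixpoint:
  val[0] = ⊥
  val[1] = 6
  val[2] = ⊥
  val[3] = ⊥
  val[4] = ⊥
  val[5] = ⊥

yes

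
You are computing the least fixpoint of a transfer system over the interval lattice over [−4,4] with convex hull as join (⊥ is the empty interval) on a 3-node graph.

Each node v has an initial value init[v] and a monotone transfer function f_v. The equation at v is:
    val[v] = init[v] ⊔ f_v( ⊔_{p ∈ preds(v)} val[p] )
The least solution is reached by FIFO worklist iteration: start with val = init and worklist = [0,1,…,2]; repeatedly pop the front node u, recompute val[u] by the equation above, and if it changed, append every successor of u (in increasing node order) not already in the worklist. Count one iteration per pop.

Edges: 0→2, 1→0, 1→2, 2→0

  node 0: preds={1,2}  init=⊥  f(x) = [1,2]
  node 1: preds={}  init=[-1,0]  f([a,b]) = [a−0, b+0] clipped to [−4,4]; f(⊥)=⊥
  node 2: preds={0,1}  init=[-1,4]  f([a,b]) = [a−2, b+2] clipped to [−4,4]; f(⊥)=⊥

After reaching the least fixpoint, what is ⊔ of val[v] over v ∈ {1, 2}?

Worklist (4 pops):
  #1 pop 0: in=[-1,4] → [1,2] (was ⊥); enqueue []
  #2 pop 1: in=⊥ → [-1,0] (no change)
  #3 pop 2: in=[-1,2] → [-3,4] (was [-1,4]); enqueue [0]
  #4 pop 0: in=[-3,4] → [1,2] (no change)

Fixpoint:
  val[0] = [1,2]
  val[1] = [-1,0]
  val[2] = [-3,4]

[-3,4]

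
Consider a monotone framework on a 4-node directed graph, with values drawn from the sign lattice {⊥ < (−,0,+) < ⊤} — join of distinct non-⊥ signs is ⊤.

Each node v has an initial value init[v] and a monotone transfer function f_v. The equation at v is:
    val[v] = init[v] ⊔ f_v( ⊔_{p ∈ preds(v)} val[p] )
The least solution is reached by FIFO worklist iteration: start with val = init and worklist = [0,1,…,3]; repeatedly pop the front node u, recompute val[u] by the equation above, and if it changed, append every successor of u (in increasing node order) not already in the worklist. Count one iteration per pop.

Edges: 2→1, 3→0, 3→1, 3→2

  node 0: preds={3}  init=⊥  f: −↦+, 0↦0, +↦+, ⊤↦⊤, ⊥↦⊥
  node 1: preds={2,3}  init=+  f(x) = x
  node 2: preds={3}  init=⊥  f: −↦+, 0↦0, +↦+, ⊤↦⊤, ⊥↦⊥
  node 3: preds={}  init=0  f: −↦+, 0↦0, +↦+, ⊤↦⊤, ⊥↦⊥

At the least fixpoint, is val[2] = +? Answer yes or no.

no

Trace (5 dequeues):
  [1] u=0 | in 0 | out 0 | prev ⊥ | push {}
  [2] u=1 | in 0 | out ⊤ | prev + | push {}
  [3] u=2 | in 0 | out 0 | prev ⊥ | push {1}
  [4] u=3 | in ⊥ | out 0 | ==
  [5] u=1 | in 0 | out ⊤ | ==

Converged values:
  [0] 0
  [1] ⊤
  [2] 0
  [3] 0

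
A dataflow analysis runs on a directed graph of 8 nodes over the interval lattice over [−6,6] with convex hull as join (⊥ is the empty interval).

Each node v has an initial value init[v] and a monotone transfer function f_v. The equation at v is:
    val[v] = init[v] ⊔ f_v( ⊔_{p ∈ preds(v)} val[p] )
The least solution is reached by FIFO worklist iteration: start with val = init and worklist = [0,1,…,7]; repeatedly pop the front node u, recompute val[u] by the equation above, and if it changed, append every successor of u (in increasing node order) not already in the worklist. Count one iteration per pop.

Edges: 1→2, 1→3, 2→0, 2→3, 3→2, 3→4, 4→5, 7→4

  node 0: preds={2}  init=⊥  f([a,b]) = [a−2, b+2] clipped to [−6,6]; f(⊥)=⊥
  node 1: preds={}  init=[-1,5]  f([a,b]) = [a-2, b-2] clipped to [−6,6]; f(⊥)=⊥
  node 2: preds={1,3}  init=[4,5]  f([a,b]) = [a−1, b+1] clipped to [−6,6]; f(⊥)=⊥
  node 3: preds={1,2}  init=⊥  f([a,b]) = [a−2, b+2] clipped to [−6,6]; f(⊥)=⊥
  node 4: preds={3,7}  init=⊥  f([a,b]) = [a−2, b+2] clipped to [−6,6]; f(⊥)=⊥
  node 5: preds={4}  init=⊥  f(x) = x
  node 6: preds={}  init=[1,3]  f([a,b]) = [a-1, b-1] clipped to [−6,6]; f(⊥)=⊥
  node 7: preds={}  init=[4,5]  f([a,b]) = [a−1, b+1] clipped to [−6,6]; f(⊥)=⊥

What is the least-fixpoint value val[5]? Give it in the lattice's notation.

Worklist (16 pops):
  #1 pop 0: in=[4,5] → [2,6] (was ⊥); enqueue []
  #2 pop 1: in=⊥ → [-1,5] (no change)
  #3 pop 2: in=[-1,5] → [-2,6] (was [4,5]); enqueue [0]
  #4 pop 3: in=[-2,6] → [-4,6] (was ⊥); enqueue [2]
  #5 pop 4: in=[-4,6] → [-6,6] (was ⊥); enqueue []
  #6 pop 5: in=[-6,6] → [-6,6] (was ⊥); enqueue []
  #7 pop 6: in=⊥ → [1,3] (no change)
  #8 pop 7: in=⊥ → [4,5] (no change)
  #9 pop 0: in=[-2,6] → [-4,6] (was [2,6]); enqueue []
  #10 pop 2: in=[-4,6] → [-5,6] (was [-2,6]); enqueue [0,3]
  #11 pop 0: in=[-5,6] → [-6,6] (was [-4,6]); enqueue []
  #12 pop 3: in=[-5,6] → [-6,6] (was [-4,6]); enqueue [2,4]
  #13 pop 2: in=[-6,6] → [-6,6] (was [-5,6]); enqueue [0,3]
  #14 pop 4: in=[-6,6] → [-6,6] (no change)
  #15 pop 0: in=[-6,6] → [-6,6] (no change)
  #16 pop 3: in=[-6,6] → [-6,6] (no change)

Fixpoint:
  val[0] = [-6,6]
  val[1] = [-1,5]
  val[2] = [-6,6]
  val[3] = [-6,6]
  val[4] = [-6,6]
  val[5] = [-6,6]
  val[6] = [1,3]
  val[7] = [4,5]

[-6,6]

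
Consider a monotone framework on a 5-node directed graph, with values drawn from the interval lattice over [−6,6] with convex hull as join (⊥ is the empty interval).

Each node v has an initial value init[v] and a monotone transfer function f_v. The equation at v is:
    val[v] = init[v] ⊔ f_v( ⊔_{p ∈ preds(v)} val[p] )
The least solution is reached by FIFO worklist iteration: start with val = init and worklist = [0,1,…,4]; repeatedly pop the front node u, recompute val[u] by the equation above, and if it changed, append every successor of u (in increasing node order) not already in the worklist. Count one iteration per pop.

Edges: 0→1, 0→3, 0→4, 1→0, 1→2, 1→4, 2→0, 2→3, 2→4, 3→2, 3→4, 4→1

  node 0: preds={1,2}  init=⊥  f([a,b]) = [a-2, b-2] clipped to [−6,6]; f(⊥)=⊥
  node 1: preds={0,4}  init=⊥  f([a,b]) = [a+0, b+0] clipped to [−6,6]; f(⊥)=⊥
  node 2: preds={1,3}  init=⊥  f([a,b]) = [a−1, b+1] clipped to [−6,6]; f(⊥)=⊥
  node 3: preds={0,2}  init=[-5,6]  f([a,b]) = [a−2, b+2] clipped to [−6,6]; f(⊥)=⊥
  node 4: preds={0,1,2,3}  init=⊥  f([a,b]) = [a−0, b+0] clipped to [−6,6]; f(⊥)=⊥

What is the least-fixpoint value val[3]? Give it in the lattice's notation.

Worklist (12 pops):
  #1 pop 0: in=⊥ → ⊥ (no change)
  #2 pop 1: in=⊥ → ⊥ (no change)
  #3 pop 2: in=[-5,6] → [-6,6] (was ⊥); enqueue [0]
  #4 pop 3: in=[-6,6] → [-6,6] (was [-5,6]); enqueue [2]
  #5 pop 4: in=[-6,6] → [-6,6] (was ⊥); enqueue [1]
  #6 pop 0: in=[-6,6] → [-6,4] (was ⊥); enqueue [3,4]
  #7 pop 2: in=[-6,6] → [-6,6] (no change)
  #8 pop 1: in=[-6,6] → [-6,6] (was ⊥); enqueue [0,2]
  #9 pop 3: in=[-6,6] → [-6,6] (no change)
  #10 pop 4: in=[-6,6] → [-6,6] (no change)
  #11 pop 0: in=[-6,6] → [-6,4] (no change)
  #12 pop 2: in=[-6,6] → [-6,6] (no change)

Fixpoint:
  val[0] = [-6,4]
  val[1] = [-6,6]
  val[2] = [-6,6]
  val[3] = [-6,6]
  val[4] = [-6,6]

[-6,6]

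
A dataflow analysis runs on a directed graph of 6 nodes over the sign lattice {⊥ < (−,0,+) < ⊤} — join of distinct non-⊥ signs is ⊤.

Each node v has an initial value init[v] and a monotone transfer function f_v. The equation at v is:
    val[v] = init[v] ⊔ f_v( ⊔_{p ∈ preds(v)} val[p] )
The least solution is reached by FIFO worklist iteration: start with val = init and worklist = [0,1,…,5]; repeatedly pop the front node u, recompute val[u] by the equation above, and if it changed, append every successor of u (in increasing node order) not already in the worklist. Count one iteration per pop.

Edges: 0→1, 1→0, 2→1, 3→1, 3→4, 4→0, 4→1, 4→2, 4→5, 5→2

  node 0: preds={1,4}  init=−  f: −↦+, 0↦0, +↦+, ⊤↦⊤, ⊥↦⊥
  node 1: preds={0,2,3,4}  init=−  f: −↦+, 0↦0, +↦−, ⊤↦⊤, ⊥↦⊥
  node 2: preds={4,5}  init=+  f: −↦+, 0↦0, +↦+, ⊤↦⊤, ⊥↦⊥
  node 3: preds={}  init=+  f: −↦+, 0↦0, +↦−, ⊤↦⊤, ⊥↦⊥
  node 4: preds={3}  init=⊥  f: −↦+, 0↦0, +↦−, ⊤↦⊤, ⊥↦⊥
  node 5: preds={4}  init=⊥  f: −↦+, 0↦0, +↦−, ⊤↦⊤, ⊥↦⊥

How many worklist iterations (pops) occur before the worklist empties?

10

Iteration log — 10 steps:
  step 1. node 0  ⊔preds=−  new=⊤  old=−  +wl: 
  step 2. node 1  ⊔preds=⊤  new=⊤  old=−  +wl: 0
  step 3. node 2  ⊔preds=⊥  new=+  stable
  step 4. node 3  ⊔preds=⊥  new=+  stable
  step 5. node 4  ⊔preds=+  new=−  old=⊥  +wl: 1,2
  step 6. node 5  ⊔preds=−  new=+  old=⊥  +wl: 
  step 7. node 0  ⊔preds=⊤  new=⊤  stable
  step 8. node 1  ⊔preds=⊤  new=⊤  stable
  step 9. node 2  ⊔preds=⊤  new=⊤  old=+  +wl: 1
  step 10. node 1  ⊔preds=⊤  new=⊤  stable

Least fixpoint reached:
  node 0: ⊤
  node 1: ⊤
  node 2: ⊤
  node 3: +
  node 4: −
  node 5: +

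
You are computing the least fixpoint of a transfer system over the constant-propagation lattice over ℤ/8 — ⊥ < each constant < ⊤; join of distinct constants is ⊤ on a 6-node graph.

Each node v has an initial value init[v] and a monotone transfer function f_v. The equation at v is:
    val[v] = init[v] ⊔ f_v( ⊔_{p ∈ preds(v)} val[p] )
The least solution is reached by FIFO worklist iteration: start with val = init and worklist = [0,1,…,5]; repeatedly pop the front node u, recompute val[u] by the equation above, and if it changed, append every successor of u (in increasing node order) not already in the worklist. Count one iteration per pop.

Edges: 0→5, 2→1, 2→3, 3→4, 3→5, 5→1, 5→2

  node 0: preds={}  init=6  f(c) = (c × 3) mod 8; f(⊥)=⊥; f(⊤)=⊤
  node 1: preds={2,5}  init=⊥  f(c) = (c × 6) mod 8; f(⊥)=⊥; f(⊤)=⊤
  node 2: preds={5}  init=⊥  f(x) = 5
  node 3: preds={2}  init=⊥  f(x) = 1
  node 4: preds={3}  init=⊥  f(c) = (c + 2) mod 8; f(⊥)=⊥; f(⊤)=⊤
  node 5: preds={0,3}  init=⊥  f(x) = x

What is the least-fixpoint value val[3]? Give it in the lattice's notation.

1

Iteration log — 8 steps:
  step 1. node 0  ⊔preds=⊥  new=6  stable
  step 2. node 1  ⊔preds=⊥  new=⊥  stable
  step 3. node 2  ⊔preds=⊥  new=5  old=⊥  +wl: 1
  step 4. node 3  ⊔preds=5  new=1  old=⊥  +wl: 
  step 5. node 4  ⊔preds=1  new=3  old=⊥  +wl: 
  step 6. node 5  ⊔preds=⊤  new=⊤  old=⊥  +wl: 2
  step 7. node 1  ⊔preds=⊤  new=⊤  old=⊥  +wl: 
  step 8. node 2  ⊔preds=⊤  new=5  stable

Least fixpoint reached:
  node 0: 6
  node 1: ⊤
  node 2: 5
  node 3: 1
  node 4: 3
  node 5: ⊤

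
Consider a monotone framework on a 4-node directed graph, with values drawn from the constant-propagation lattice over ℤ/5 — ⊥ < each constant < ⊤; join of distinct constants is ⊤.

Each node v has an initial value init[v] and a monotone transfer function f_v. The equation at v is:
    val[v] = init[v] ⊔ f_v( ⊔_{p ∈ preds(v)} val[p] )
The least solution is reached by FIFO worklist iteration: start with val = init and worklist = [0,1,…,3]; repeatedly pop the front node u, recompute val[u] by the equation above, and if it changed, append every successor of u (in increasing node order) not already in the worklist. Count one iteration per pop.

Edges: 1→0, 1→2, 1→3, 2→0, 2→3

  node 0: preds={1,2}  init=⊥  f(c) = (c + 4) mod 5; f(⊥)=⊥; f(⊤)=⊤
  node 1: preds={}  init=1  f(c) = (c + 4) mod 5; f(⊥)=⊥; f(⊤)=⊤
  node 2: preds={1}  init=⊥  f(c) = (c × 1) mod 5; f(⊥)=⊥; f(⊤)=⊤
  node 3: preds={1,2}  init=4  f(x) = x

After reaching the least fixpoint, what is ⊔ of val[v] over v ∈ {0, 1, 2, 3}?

Iteration log — 5 steps:
  step 1. node 0  ⊔preds=1  new=0  old=⊥  +wl: 
  step 2. node 1  ⊔preds=⊥  new=1  stable
  step 3. node 2  ⊔preds=1  new=1  old=⊥  +wl: 0
  step 4. node 3  ⊔preds=1  new=⊤  old=4  +wl: 
  step 5. node 0  ⊔preds=1  new=0  stable

Least fixpoint reached:
  node 0: 0
  node 1: 1
  node 2: 1
  node 3: ⊤

⊤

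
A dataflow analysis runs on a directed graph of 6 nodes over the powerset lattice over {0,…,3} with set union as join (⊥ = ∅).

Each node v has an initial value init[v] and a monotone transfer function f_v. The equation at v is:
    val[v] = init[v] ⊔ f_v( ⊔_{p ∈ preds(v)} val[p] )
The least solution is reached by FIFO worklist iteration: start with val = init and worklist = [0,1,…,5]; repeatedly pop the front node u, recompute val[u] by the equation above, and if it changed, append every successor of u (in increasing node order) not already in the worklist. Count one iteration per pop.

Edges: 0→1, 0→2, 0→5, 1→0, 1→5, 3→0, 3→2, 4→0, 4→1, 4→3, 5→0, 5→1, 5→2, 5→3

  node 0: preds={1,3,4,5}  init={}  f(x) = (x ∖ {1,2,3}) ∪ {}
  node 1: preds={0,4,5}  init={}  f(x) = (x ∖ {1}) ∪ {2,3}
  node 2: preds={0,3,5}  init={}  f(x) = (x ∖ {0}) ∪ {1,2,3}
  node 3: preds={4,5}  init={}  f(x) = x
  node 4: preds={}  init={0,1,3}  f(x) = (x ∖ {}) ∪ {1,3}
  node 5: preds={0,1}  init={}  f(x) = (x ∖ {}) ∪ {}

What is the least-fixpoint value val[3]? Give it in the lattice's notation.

Trace (12 dequeues):
  [1] u=0 | in {0,1,3} | out {0} | prev {} | push {}
  [2] u=1 | in {0,1,3} | out {0,2,3} | prev {} | push {0}
  [3] u=2 | in {0} | out {1,2,3} | prev {} | push {}
  [4] u=3 | in {0,1,3} | out {0,1,3} | prev {} | push {2}
  [5] u=4 | in {} | out {0,1,3} | ==
  [6] u=5 | in {0,2,3} | out {0,2,3} | prev {} | push {1,3}
  [7] u=0 | in {0,1,2,3} | out {0} | ==
  [8] u=2 | in {0,1,2,3} | out {1,2,3} | ==
  [9] u=1 | in {0,1,2,3} | out {0,2,3} | ==
  [10] u=3 | in {0,1,2,3} | out {0,1,2,3} | prev {0,1,3} | push {0,2}
  [11] u=0 | in {0,1,2,3} | out {0} | ==
  [12] u=2 | in {0,1,2,3} | out {1,2,3} | ==

Converged values:
  [0] {0}
  [1] {0,2,3}
  [2] {1,2,3}
  [3] {0,1,2,3}
  [4] {0,1,3}
  [5] {0,2,3}

{0,1,2,3}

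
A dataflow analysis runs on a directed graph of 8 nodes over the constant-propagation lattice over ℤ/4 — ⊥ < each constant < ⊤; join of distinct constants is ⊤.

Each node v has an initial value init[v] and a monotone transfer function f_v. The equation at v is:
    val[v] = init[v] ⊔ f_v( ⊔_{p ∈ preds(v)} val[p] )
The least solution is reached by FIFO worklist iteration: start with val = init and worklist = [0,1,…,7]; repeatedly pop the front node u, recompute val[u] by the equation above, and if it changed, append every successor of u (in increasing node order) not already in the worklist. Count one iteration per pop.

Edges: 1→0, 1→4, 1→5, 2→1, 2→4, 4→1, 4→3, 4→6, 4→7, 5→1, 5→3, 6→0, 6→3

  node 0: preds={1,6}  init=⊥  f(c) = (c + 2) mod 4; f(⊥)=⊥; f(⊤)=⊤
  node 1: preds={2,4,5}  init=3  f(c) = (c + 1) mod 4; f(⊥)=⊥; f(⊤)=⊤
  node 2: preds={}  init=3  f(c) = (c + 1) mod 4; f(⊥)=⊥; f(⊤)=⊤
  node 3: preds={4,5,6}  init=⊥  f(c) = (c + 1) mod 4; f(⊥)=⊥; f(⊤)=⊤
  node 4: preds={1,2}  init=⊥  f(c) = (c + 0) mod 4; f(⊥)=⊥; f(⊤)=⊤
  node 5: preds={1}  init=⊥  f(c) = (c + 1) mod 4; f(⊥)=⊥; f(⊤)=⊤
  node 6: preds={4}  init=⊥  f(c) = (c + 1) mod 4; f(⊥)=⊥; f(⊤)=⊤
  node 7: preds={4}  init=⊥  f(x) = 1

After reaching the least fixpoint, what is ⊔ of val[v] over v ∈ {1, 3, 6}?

⊤

Trace (11 dequeues):
  [1] u=0 | in 3 | out 1 | prev ⊥ | push {}
  [2] u=1 | in 3 | out ⊤ | prev 3 | push {0}
  [3] u=2 | in ⊥ | out 3 | ==
  [4] u=3 | in ⊥ | out ⊥ | ==
  [5] u=4 | in ⊤ | out ⊤ | prev ⊥ | push {1,3}
  [6] u=5 | in ⊤ | out ⊤ | prev ⊥ | push {}
  [7] u=6 | in ⊤ | out ⊤ | prev ⊥ | push {}
  [8] u=7 | in ⊤ | out 1 | prev ⊥ | push {}
  [9] u=0 | in ⊤ | out ⊤ | prev 1 | push {}
  [10] u=1 | in ⊤ | out ⊤ | ==
  [11] u=3 | in ⊤ | out ⊤ | prev ⊥ | push {}

Converged values:
  [0] ⊤
  [1] ⊤
  [2] 3
  [3] ⊤
  [4] ⊤
  [5] ⊤
  [6] ⊤
  [7] 1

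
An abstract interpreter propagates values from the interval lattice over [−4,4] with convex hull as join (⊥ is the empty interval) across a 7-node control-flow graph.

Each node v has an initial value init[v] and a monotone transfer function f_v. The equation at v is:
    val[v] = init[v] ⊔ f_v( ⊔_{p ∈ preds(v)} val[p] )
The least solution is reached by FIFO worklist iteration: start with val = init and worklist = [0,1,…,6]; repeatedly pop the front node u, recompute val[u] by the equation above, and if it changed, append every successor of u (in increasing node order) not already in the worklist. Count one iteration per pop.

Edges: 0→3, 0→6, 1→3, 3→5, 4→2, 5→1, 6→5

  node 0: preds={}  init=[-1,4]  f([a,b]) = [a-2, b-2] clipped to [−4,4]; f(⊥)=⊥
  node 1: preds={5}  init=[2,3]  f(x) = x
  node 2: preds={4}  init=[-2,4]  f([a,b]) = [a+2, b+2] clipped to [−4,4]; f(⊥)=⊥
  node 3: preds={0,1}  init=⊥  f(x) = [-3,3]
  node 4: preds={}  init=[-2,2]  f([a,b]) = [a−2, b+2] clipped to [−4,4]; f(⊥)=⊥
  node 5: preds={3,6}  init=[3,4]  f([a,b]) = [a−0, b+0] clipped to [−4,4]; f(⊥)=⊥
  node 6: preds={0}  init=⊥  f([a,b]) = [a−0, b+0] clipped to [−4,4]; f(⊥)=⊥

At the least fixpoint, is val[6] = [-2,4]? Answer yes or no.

no

Worklist (10 pops):
  #1 pop 0: in=⊥ → [-1,4] (no change)
  #2 pop 1: in=[3,4] → [2,4] (was [2,3]); enqueue []
  #3 pop 2: in=[-2,2] → [-2,4] (no change)
  #4 pop 3: in=[-1,4] → [-3,3] (was ⊥); enqueue []
  #5 pop 4: in=⊥ → [-2,2] (no change)
  #6 pop 5: in=[-3,3] → [-3,4] (was [3,4]); enqueue [1]
  #7 pop 6: in=[-1,4] → [-1,4] (was ⊥); enqueue [5]
  #8 pop 1: in=[-3,4] → [-3,4] (was [2,4]); enqueue [3]
  #9 pop 5: in=[-3,4] → [-3,4] (no change)
  #10 pop 3: in=[-3,4] → [-3,3] (no change)

Fixpoint:
  val[0] = [-1,4]
  val[1] = [-3,4]
  val[2] = [-2,4]
  val[3] = [-3,3]
  val[4] = [-2,2]
  val[5] = [-3,4]
  val[6] = [-1,4]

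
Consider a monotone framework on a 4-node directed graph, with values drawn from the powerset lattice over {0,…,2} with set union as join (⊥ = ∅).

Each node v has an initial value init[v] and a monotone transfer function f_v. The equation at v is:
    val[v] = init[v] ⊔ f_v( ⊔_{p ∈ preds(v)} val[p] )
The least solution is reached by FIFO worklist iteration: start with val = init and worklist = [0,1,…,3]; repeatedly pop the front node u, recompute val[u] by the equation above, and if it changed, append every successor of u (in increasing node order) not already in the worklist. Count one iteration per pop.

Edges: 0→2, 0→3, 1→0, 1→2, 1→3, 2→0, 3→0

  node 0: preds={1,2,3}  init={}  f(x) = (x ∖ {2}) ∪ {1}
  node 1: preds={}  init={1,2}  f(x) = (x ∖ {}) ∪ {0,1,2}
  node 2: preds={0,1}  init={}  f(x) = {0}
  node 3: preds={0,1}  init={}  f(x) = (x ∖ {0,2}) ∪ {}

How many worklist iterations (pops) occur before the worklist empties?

Iteration log — 7 steps:
  step 1. node 0  ⊔preds={1,2}  new={1}  old={}  +wl: 
  step 2. node 1  ⊔preds={}  new={0,1,2}  old={1,2}  +wl: 0
  step 3. node 2  ⊔preds={0,1,2}  new={0}  old={}  +wl: 
  step 4. node 3  ⊔preds={0,1,2}  new={1}  old={}  +wl: 
  step 5. node 0  ⊔preds={0,1,2}  new={0,1}  old={1}  +wl: 2,3
  step 6. node 2  ⊔preds={0,1,2}  new={0}  stable
  step 7. node 3  ⊔preds={0,1,2}  new={1}  stable

Least fixpoint reached:
  node 0: {0,1}
  node 1: {0,1,2}
  node 2: {0}
  node 3: {1}

7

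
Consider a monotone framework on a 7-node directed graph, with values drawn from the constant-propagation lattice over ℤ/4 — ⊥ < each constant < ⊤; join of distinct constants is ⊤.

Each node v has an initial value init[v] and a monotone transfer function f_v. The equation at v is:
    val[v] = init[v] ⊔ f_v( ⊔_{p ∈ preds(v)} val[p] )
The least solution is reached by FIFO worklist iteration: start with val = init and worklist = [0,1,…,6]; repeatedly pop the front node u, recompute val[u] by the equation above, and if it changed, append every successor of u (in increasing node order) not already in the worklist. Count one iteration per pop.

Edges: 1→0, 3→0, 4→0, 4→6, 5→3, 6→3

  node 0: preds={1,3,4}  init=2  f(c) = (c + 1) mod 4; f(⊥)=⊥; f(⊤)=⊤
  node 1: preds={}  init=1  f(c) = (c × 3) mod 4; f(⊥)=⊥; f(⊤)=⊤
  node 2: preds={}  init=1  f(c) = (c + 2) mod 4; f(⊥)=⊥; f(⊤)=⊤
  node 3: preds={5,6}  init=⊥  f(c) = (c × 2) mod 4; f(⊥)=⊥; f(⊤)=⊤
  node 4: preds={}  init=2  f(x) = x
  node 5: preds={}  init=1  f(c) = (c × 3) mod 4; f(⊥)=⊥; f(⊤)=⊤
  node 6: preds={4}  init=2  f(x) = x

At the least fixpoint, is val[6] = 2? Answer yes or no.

Worklist (8 pops):
  #1 pop 0: in=⊤ → ⊤ (was 2); enqueue []
  #2 pop 1: in=⊥ → 1 (no change)
  #3 pop 2: in=⊥ → 1 (no change)
  #4 pop 3: in=⊤ → ⊤ (was ⊥); enqueue [0]
  #5 pop 4: in=⊥ → 2 (no change)
  #6 pop 5: in=⊥ → 1 (no change)
  #7 pop 6: in=2 → 2 (no change)
  #8 pop 0: in=⊤ → ⊤ (no change)

Fixpoint:
  val[0] = ⊤
  val[1] = 1
  val[2] = 1
  val[3] = ⊤
  val[4] = 2
  val[5] = 1
  val[6] = 2

yes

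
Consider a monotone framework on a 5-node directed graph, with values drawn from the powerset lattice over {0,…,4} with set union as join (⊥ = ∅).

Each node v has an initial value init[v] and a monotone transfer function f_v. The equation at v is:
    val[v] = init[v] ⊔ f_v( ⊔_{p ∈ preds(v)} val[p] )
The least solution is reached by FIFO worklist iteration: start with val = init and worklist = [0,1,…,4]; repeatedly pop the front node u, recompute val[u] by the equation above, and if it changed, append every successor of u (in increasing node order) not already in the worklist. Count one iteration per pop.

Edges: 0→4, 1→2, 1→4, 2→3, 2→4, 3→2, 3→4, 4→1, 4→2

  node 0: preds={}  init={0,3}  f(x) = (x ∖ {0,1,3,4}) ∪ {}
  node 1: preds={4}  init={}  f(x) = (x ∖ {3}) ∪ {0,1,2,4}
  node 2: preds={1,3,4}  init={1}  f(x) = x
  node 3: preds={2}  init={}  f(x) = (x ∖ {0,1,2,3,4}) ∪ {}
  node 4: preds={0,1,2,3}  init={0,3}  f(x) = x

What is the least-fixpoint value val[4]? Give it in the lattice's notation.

{0,1,2,3,4}

Trace (7 dequeues):
  [1] u=0 | in {} | out {0,3} | ==
  [2] u=1 | in {0,3} | out {0,1,2,4} | prev {} | push {}
  [3] u=2 | in {0,1,2,3,4} | out {0,1,2,3,4} | prev {1} | push {}
  [4] u=3 | in {0,1,2,3,4} | out {} | ==
  [5] u=4 | in {0,1,2,3,4} | out {0,1,2,3,4} | prev {0,3} | push {1,2}
  [6] u=1 | in {0,1,2,3,4} | out {0,1,2,4} | ==
  [7] u=2 | in {0,1,2,3,4} | out {0,1,2,3,4} | ==

Converged values:
  [0] {0,3}
  [1] {0,1,2,4}
  [2] {0,1,2,3,4}
  [3] {}
  [4] {0,1,2,3,4}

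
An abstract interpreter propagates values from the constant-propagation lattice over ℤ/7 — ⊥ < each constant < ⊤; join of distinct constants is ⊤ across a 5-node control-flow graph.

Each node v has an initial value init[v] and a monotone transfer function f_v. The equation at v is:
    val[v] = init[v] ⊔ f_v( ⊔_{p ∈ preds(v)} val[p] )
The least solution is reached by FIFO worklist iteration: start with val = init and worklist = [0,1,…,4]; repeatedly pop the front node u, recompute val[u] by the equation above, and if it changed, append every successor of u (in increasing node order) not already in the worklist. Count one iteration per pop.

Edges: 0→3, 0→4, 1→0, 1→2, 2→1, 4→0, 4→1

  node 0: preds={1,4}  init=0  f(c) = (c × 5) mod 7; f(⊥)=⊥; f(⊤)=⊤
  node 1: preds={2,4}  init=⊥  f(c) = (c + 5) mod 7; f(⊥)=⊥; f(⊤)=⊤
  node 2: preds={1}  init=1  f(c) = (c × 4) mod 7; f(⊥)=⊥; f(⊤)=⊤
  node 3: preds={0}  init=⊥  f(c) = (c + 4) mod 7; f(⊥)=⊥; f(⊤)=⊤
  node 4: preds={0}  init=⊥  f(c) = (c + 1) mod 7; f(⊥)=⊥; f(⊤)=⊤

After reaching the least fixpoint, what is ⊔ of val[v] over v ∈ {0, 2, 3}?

Iteration log — 12 steps:
  step 1. node 0  ⊔preds=⊥  new=0  stable
  step 2. node 1  ⊔preds=1  new=6  old=⊥  +wl: 0
  step 3. node 2  ⊔preds=6  new=⊤  old=1  +wl: 1
  step 4. node 3  ⊔preds=0  new=4  old=⊥  +wl: 
  step 5. node 4  ⊔preds=0  new=1  old=⊥  +wl: 
  step 6. node 0  ⊔preds=⊤  new=⊤  old=0  +wl: 3,4
  step 7. node 1  ⊔preds=⊤  new=⊤  old=6  +wl: 0,2
  step 8. node 3  ⊔preds=⊤  new=⊤  old=4  +wl: 
  step 9. node 4  ⊔preds=⊤  new=⊤  old=1  +wl: 1
  step 10. node 0  ⊔preds=⊤  new=⊤  stable
  step 11. node 2  ⊔preds=⊤  new=⊤  stable
  step 12. node 1  ⊔preds=⊤  new=⊤  stable

Least fixpoint reached:
  node 0: ⊤
  node 1: ⊤
  node 2: ⊤
  node 3: ⊤
  node 4: ⊤

⊤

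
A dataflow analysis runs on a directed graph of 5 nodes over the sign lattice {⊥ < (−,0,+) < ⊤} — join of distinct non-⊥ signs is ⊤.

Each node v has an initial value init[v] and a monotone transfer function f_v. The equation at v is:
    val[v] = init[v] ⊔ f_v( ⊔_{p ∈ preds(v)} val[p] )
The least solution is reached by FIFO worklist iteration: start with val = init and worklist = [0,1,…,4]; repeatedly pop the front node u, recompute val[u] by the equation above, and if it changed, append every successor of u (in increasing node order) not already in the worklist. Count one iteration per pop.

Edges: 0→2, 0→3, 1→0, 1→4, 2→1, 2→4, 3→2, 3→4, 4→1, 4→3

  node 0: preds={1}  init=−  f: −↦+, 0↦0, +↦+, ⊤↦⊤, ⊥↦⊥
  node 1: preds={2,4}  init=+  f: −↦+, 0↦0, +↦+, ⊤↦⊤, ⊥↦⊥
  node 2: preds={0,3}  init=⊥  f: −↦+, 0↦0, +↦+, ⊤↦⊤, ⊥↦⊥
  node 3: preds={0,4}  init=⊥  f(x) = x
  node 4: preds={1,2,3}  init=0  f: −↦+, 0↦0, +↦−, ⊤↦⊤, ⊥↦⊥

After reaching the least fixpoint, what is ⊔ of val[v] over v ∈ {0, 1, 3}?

⊤

Worklist (9 pops):
  #1 pop 0: in=+ → ⊤ (was −); enqueue []
  #2 pop 1: in=0 → ⊤ (was +); enqueue [0]
  #3 pop 2: in=⊤ → ⊤ (was ⊥); enqueue [1]
  #4 pop 3: in=⊤ → ⊤ (was ⊥); enqueue [2]
  #5 pop 4: in=⊤ → ⊤ (was 0); enqueue [3]
  #6 pop 0: in=⊤ → ⊤ (no change)
  #7 pop 1: in=⊤ → ⊤ (no change)
  #8 pop 2: in=⊤ → ⊤ (no change)
  #9 pop 3: in=⊤ → ⊤ (no change)

Fixpoint:
  val[0] = ⊤
  val[1] = ⊤
  val[2] = ⊤
  val[3] = ⊤
  val[4] = ⊤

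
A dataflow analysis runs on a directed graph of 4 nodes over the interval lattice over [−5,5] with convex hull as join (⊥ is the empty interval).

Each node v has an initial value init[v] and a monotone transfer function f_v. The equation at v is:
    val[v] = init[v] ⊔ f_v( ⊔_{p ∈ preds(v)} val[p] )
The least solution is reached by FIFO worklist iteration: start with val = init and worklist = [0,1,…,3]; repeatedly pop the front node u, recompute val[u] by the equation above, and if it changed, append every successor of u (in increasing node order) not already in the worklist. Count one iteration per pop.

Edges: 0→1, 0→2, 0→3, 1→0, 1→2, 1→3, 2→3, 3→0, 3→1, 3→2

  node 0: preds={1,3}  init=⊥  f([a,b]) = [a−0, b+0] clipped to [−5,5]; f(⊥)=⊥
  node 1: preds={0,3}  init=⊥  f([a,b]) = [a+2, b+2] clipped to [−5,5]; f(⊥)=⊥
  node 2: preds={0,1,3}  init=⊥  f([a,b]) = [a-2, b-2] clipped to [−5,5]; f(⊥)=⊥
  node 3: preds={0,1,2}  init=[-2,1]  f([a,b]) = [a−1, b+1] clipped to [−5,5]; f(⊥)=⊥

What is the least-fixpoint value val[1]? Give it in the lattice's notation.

[-3,5]

Worklist (12 pops):
  #1 pop 0: in=[-2,1] → [-2,1] (was ⊥); enqueue []
  #2 pop 1: in=[-2,1] → [0,3] (was ⊥); enqueue [0]
  #3 pop 2: in=[-2,3] → [-4,1] (was ⊥); enqueue []
  #4 pop 3: in=[-4,3] → [-5,4] (was [-2,1]); enqueue [1,2]
  #5 pop 0: in=[-5,4] → [-5,4] (was [-2,1]); enqueue [3]
  #6 pop 1: in=[-5,4] → [-3,5] (was [0,3]); enqueue [0]
  #7 pop 2: in=[-5,5] → [-5,3] (was [-4,1]); enqueue []
  #8 pop 3: in=[-5,5] → [-5,5] (was [-5,4]); enqueue [1,2]
  #9 pop 0: in=[-5,5] → [-5,5] (was [-5,4]); enqueue [3]
  #10 pop 1: in=[-5,5] → [-3,5] (no change)
  #11 pop 2: in=[-5,5] → [-5,3] (no change)
  #12 pop 3: in=[-5,5] → [-5,5] (no change)

Fixpoint:
  val[0] = [-5,5]
  val[1] = [-3,5]
  val[2] = [-5,3]
  val[3] = [-5,5]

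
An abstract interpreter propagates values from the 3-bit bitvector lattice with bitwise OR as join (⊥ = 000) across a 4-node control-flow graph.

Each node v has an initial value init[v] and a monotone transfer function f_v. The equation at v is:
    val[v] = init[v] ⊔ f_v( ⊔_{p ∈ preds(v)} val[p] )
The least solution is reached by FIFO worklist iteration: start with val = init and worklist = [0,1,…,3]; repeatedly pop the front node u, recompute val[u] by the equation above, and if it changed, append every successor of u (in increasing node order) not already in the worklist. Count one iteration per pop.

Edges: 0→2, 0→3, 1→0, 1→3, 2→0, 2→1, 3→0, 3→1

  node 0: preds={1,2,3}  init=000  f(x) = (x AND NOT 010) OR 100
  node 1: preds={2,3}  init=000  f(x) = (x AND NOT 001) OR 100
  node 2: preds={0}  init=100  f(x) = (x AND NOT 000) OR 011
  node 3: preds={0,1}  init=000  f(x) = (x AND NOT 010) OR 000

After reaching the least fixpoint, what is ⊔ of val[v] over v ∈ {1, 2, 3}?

Worklist (10 pops):
  #1 pop 0: in=100 → 100 (was 000); enqueue []
  #2 pop 1: in=100 → 100 (was 000); enqueue [0]
  #3 pop 2: in=100 → 111 (was 100); enqueue [1]
  #4 pop 3: in=100 → 100 (was 000); enqueue []
  #5 pop 0: in=111 → 101 (was 100); enqueue [2,3]
  #6 pop 1: in=111 → 110 (was 100); enqueue [0]
  #7 pop 2: in=101 → 111 (no change)
  #8 pop 3: in=111 → 101 (was 100); enqueue [1]
  #9 pop 0: in=111 → 101 (no change)
  #10 pop 1: in=111 → 110 (no change)

Fixpoint:
  val[0] = 101
  val[1] = 110
  val[2] = 111
  val[3] = 101

111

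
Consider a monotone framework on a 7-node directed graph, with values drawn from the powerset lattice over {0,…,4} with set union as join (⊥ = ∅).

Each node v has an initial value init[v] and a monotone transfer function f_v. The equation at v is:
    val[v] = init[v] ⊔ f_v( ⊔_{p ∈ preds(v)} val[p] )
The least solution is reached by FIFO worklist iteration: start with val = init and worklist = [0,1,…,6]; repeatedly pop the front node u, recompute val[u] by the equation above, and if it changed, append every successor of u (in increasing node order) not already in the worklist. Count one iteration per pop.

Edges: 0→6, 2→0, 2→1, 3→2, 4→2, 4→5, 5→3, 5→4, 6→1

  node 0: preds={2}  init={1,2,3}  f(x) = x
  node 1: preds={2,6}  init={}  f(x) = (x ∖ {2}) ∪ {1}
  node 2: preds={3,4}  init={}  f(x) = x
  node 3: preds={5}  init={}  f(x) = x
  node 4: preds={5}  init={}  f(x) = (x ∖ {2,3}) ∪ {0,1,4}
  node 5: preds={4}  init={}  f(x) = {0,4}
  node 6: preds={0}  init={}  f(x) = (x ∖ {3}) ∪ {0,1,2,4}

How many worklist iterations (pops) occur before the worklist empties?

14

Worklist (14 pops):
  #1 pop 0: in={} → {1,2,3} (no change)
  #2 pop 1: in={} → {1} (was {}); enqueue []
  #3 pop 2: in={} → {} (no change)
  #4 pop 3: in={} → {} (no change)
  #5 pop 4: in={} → {0,1,4} (was {}); enqueue [2]
  #6 pop 5: in={0,1,4} → {0,4} (was {}); enqueue [3,4]
  #7 pop 6: in={1,2,3} → {0,1,2,4} (was {}); enqueue [1]
  #8 pop 2: in={0,1,4} → {0,1,4} (was {}); enqueue [0]
  #9 pop 3: in={0,4} → {0,4} (was {}); enqueue [2]
  #10 pop 4: in={0,4} → {0,1,4} (no change)
  #11 pop 1: in={0,1,2,4} → {0,1,4} (was {1}); enqueue []
  #12 pop 0: in={0,1,4} → {0,1,2,3,4} (was {1,2,3}); enqueue [6]
  #13 pop 2: in={0,1,4} → {0,1,4} (no change)
  #14 pop 6: in={0,1,2,3,4} → {0,1,2,4} (no change)

Fixpoint:
  val[0] = {0,1,2,3,4}
  val[1] = {0,1,4}
  val[2] = {0,1,4}
  val[3] = {0,4}
  val[4] = {0,1,4}
  val[5] = {0,4}
  val[6] = {0,1,2,4}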